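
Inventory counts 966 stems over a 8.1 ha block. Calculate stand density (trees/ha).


Formula: Stand Density = N_trees / Area_ha
Density = 966 trees / 8.1 ha
Density = 119 trees/ha

119


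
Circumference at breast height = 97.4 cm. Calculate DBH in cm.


Formula: DBH = C / pi
DBH = 97.4 / pi
pi = 3.14159...
DBH = 31.0 cm

31.0


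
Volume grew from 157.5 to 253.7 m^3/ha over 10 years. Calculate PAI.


Formula: PAI = (V_T2 - V_T1) / (T2 - T1)
Volume increment = 253.7 - 157.5 = 96.2 m^3/ha
PAI = 96.2 / 10 = 9.62 m^3/ha/year

9.62


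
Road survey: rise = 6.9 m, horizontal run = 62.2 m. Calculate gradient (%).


Formula: Gradient = rise / run * 100
Gradient = 6.9 / 62.2 * 100 = 11.1%

11.1


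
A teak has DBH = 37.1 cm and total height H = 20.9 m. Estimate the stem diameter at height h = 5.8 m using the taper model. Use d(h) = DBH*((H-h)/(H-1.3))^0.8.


Taper: d(h) = DBH * ((H - h) / (H - 1.3))^0.8
Numerator = H - h = 20.9 - 5.8 = 15.1 m
Denominator = H - 1.3 = 20.9 - 1.3 = 19.6 m
Ratio = 15.1 / 19.6 = 0.77041
d = 37.1 * 0.77041^0.8 = 30.1 cm

30.1


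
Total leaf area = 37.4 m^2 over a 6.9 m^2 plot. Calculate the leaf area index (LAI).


Formula: LAI = total leaf area / ground area  (dimensionless)
LAI = 37.4 m^2 / 6.9 m^2
LAI = 5.42

5.42


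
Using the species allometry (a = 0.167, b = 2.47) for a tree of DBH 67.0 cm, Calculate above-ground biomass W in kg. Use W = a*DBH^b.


Formula: W = a * DBH^b  (allometric power law)
DBH^b = 67.0^2.47 = 32389.5387
W = 0.167 * 32389.5387 = 5409.1 kg

5409.1


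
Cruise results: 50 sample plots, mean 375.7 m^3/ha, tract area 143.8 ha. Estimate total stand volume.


Formula: Total Volume = Mean Volume per ha * Total Area
Total Volume = 375.7 m^3/ha * 143.8 ha
Total Volume = 54026 m^3

54026


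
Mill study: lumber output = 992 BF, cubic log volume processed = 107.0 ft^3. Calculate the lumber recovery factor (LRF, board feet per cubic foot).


Formula: LRF = Lumber Output (BF) / Log Input (ft^3)
LRF = 992 BF / 107.0 ft^3
LRF = 9.27 BF/ft^3

9.27


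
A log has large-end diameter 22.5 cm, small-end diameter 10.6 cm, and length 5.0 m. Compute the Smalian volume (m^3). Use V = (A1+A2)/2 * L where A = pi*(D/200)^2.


Smalian: V = (A1 + A2)/2 * L,  A = pi*(D/200)^2
A1 = pi*(22.5/200)^2 = 0.039761 m^2
A2 = pi*(10.6/200)^2 = 0.008825 m^2
V = (0.039761+0.008825)/2*5.0 = 0.1215 m^3

0.1215


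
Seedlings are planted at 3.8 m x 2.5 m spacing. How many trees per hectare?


Formula: TPH = 10000 m^2/ha / (spacing_x * spacing_y)
Area per tree = 3.8 m * 2.5 m = 9.5 m^2
TPH = 10000 / 9.5 = 1053 trees/ha

1053


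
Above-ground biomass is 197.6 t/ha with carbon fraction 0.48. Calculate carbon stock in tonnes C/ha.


Formula: Carbon Stock = Biomass * Carbon Fraction
C = 197.6 t/ha * 0.48
C = 94.8 t C/ha

94.8


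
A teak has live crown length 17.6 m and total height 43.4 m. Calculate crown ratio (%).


Formula: Crown Ratio = (Crown Length / Total Height) * 100
CR = (17.6 m / 43.4 m) * 100
CR = 0.4055 * 100 = 40.6%

40.6


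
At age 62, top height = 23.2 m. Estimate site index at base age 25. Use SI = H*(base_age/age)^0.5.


Formula: SI = H_dom * (base_age / age)^0.5
Age ratio = 25 / 62 = 0.40323
sqrt(age_ratio) = 0.635
SI = 23.2 * 0.635 = 14.7 m

14.7


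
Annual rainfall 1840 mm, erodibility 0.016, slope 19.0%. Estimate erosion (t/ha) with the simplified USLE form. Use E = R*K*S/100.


Formula: E = R * K * S / 100  (simplified USLE)
R * K = 1840 * 0.016 = 29.44
E = 29.44 * 19.0 / 100 = 5.59 t/ha

5.59


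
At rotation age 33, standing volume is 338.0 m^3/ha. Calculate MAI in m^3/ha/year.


Formula: MAI = Total Volume / Stand Age
MAI = 338.0 m^3/ha / 33 years
MAI = 10.24 m^3/ha/year

10.24


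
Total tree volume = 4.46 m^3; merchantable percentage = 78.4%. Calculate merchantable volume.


Formula: MV = V_total * (merchantable_pct / 100)
Merchantable fraction = 78.4% / 100 = 0.784
MV = 4.46 m^3 * 0.784 = 3.497 m^3

3.497


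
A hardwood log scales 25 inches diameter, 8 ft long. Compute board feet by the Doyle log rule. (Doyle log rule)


Doyle: BF = (D - 4)^2 * L / 16
Adjusted diameter = 25 - 4 = 21 in
(D-4)^2 = 21^2 = 441
BF = 441 * 8 / 16 = 221 BF

221


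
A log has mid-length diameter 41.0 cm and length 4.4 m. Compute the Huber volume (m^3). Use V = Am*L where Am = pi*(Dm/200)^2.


Huber: V = Am * L,  Am = pi*(Dm/200)^2
Am = pi*(41.0/200)^2 = 0.132025 m^2
V = 0.132025*4.4 = 0.5809 m^3

0.5809


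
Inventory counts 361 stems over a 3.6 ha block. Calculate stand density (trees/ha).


Formula: Stand Density = N_trees / Area_ha
Density = 361 trees / 3.6 ha
Density = 100 trees/ha

100


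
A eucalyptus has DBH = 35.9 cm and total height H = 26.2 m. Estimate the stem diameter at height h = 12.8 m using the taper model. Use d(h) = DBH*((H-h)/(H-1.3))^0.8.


Taper: d(h) = DBH * ((H - h) / (H - 1.3))^0.8
Numerator = H - h = 26.2 - 12.8 = 13.4 m
Denominator = H - 1.3 = 26.2 - 1.3 = 24.9 m
Ratio = 13.4 / 24.9 = 0.53815
d = 35.9 * 0.53815^0.8 = 21.9 cm

21.9


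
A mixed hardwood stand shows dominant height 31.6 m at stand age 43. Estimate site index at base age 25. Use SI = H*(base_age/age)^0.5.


Formula: SI = H_dom * (base_age / age)^0.5
Age ratio = 25 / 43 = 0.5814
sqrt(age_ratio) = 0.76249
SI = 31.6 * 0.76249 = 24.1 m

24.1


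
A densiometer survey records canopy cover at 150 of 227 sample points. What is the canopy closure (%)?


Formula: Canopy closure = covered points / total points * 100
Closure = 150 / 227 * 100
Closure = 0.6608 * 100 = 66.1%

66.1


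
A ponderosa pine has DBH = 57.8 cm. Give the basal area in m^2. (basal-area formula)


Formula: BA = pi * (DBH/2)^2 / 10000  (cm^2 to m^2)
Radius = DBH/2 = 57.8/2 = 28.9 cm
BA = pi * 28.9^2 / 10000
   = 2623.8896 cm^2 / 10000
   = 0.2624 m^2

0.2624


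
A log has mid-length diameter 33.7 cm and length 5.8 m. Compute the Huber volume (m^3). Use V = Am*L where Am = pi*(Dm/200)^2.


Huber: V = Am * L,  Am = pi*(Dm/200)^2
Am = pi*(33.7/200)^2 = 0.089197 m^2
V = 0.089197*5.8 = 0.5173 m^3

0.5173


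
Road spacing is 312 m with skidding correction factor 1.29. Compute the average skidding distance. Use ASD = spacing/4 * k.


Formula: ASD = (spacing / 4) * correction
Uncorrected distance = spacing / 4 = 312 / 4 = 78 m
ASD = 78 * 1.29 = 101 m

101


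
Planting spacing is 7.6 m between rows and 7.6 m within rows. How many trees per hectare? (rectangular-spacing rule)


Formula: TPH = 10000 m^2/ha / (spacing_x * spacing_y)
Area per tree = 7.6 m * 7.6 m = 57.76 m^2
TPH = 10000 / 57.76 = 173 trees/ha

173


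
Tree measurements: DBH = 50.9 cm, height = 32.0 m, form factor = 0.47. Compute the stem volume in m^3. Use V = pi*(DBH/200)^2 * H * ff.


Formula: V = pi * (DBH/200)^2 * H * ff
Radius = DBH/200 = 50.9/200 = 0.2545 m
Radius^2 = 0.2545^2 = 0.06477025 m^2
V = pi * 0.06477025 * 32.0 * 0.47
V = 3.06 m^3

3.06


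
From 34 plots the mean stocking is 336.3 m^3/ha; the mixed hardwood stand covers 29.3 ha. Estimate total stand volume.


Formula: Total Volume = Mean Volume per ha * Total Area
Total Volume = 336.3 m^3/ha * 29.3 ha
Total Volume = 9854 m^3

9854


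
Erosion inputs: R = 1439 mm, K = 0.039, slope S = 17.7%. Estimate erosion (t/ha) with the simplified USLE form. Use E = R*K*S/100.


Formula: E = R * K * S / 100  (simplified USLE)
R * K = 1439 * 0.039 = 56.121
E = 56.121 * 17.7 / 100 = 9.93 t/ha

9.93


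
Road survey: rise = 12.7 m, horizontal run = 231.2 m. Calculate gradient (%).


Formula: Gradient = rise / run * 100
Gradient = 12.7 / 231.2 * 100 = 5.5%

5.5


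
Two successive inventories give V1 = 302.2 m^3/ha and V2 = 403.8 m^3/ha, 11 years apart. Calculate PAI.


Formula: PAI = (V_T2 - V_T1) / (T2 - T1)
Volume increment = 403.8 - 302.2 = 101.6 m^3/ha
PAI = 101.6 / 11 = 9.24 m^3/ha/year

9.24


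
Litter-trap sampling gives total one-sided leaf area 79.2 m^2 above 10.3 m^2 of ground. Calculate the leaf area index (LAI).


Formula: LAI = total leaf area / ground area  (dimensionless)
LAI = 79.2 m^2 / 10.3 m^2
LAI = 7.69

7.69


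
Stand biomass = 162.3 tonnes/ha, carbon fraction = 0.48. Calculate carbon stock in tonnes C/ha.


Formula: Carbon Stock = Biomass * Carbon Fraction
C = 162.3 t/ha * 0.48
C = 77.9 t C/ha

77.9


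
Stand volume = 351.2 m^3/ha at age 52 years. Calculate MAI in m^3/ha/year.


Formula: MAI = Total Volume / Stand Age
MAI = 351.2 m^3/ha / 52 years
MAI = 6.75 m^3/ha/year

6.75


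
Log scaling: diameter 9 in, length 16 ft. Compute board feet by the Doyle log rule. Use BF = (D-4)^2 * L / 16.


Doyle: BF = (D - 4)^2 * L / 16
Adjusted diameter = 9 - 4 = 5 in
(D-4)^2 = 5^2 = 25
BF = 25 * 16 / 16 = 25 BF

25


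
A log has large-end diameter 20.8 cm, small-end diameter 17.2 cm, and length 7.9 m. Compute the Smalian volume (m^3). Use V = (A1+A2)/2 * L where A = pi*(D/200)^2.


Smalian: V = (A1 + A2)/2 * L,  A = pi*(D/200)^2
A1 = pi*(20.8/200)^2 = 0.033979 m^2
A2 = pi*(17.2/200)^2 = 0.023235 m^2
V = (0.033979+0.023235)/2*7.9 = 0.226 m^3

0.226


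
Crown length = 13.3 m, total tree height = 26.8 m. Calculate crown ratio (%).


Formula: Crown Ratio = (Crown Length / Total Height) * 100
CR = (13.3 m / 26.8 m) * 100
CR = 0.4963 * 100 = 49.6%

49.6


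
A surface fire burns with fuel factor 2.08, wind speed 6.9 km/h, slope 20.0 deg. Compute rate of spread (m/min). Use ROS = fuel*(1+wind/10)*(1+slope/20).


Formula: ROS = fuel * (1 + wind/10) * (1 + slope/20)
Wind factor = 1 + 6.9/10 = 1.69
Slope factor = 1 + 20.0/20 = 2.0
ROS = 2.08 * 1.69 * 2.0 = 7.03 m/min

7.03


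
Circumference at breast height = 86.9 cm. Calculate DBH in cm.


Formula: DBH = C / pi
DBH = 86.9 / pi
pi = 3.14159...
DBH = 27.7 cm

27.7


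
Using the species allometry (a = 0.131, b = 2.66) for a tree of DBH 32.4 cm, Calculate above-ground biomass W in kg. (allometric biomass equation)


Formula: W = a * DBH^b  (allometric power law)
DBH^b = 32.4^2.66 = 10424.3678
W = 0.131 * 10424.3678 = 1365.6 kg

1365.6


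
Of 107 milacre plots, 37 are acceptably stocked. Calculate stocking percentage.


Formula: Stocking % = stocked plots / total plots * 100
Stocking = 37 / 107 * 100
Stocking = 0.3458 * 100 = 34.6%

34.6


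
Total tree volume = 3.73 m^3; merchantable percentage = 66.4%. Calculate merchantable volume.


Formula: MV = V_total * (merchantable_pct / 100)
Merchantable fraction = 66.4% / 100 = 0.664
MV = 3.73 m^3 * 0.664 = 2.477 m^3

2.477


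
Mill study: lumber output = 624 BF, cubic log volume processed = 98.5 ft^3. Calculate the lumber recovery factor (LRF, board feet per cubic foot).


Formula: LRF = Lumber Output (BF) / Log Input (ft^3)
LRF = 624 BF / 98.5 ft^3
LRF = 6.34 BF/ft^3

6.34


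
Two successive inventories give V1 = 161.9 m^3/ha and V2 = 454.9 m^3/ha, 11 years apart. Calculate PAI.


Formula: PAI = (V_T2 - V_T1) / (T2 - T1)
Volume increment = 454.9 - 161.9 = 293.0 m^3/ha
PAI = 293.0 / 11 = 26.64 m^3/ha/year

26.64


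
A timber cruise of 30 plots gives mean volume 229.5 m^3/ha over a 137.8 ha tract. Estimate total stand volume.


Formula: Total Volume = Mean Volume per ha * Total Area
Total Volume = 229.5 m^3/ha * 137.8 ha
Total Volume = 31625 m^3

31625


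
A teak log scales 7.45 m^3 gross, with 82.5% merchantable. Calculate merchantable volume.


Formula: MV = V_total * (merchantable_pct / 100)
Merchantable fraction = 82.5% / 100 = 0.825
MV = 7.45 m^3 * 0.825 = 6.146 m^3

6.146


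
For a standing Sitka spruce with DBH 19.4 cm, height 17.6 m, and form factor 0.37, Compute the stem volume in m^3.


Formula: V = pi * (DBH/200)^2 * H * ff
Radius = DBH/200 = 19.4/200 = 0.097 m
Radius^2 = 0.097^2 = 0.009409 m^2
V = pi * 0.009409 * 17.6 * 0.37
V = 0.192 m^3

0.192


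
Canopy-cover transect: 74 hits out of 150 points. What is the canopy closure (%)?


Formula: Canopy closure = covered points / total points * 100
Closure = 74 / 150 * 100
Closure = 0.4933 * 100 = 49.3%

49.3


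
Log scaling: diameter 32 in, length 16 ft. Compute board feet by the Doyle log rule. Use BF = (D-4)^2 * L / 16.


Doyle: BF = (D - 4)^2 * L / 16
Adjusted diameter = 32 - 4 = 28 in
(D-4)^2 = 28^2 = 784
BF = 784 * 16 / 16 = 784 BF

784


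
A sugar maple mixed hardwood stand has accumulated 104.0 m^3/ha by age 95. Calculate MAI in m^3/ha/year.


Formula: MAI = Total Volume / Stand Age
MAI = 104.0 m^3/ha / 95 years
MAI = 1.09 m^3/ha/year

1.09


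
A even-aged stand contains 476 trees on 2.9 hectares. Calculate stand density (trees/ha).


Formula: Stand Density = N_trees / Area_ha
Density = 476 trees / 2.9 ha
Density = 164 trees/ha

164


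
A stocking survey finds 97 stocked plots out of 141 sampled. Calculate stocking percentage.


Formula: Stocking % = stocked plots / total plots * 100
Stocking = 97 / 141 * 100
Stocking = 0.6879 * 100 = 68.8%

68.8


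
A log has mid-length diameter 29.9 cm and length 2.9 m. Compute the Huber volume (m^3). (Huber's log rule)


Huber: V = Am * L,  Am = pi*(Dm/200)^2
Am = pi*(29.9/200)^2 = 0.070215 m^2
V = 0.070215*2.9 = 0.2036 m^3

0.2036


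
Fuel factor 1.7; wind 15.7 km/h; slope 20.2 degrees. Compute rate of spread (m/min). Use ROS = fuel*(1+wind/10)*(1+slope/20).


Formula: ROS = fuel * (1 + wind/10) * (1 + slope/20)
Wind factor = 1 + 15.7/10 = 2.57
Slope factor = 1 + 20.2/20 = 2.01
ROS = 1.7 * 2.57 * 2.01 = 8.78 m/min

8.78


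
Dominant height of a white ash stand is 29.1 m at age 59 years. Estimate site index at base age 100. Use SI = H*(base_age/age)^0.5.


Formula: SI = H_dom * (base_age / age)^0.5
Age ratio = 100 / 59 = 1.69492
sqrt(age_ratio) = 1.30189
SI = 29.1 * 1.30189 = 37.9 m

37.9


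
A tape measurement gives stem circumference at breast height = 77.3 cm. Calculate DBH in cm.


Formula: DBH = C / pi
DBH = 77.3 / pi
pi = 3.14159...
DBH = 24.6 cm

24.6


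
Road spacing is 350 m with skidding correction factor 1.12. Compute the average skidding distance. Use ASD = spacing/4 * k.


Formula: ASD = (spacing / 4) * correction
Uncorrected distance = spacing / 4 = 350 / 4 = 87.5 m
ASD = 87.5 * 1.12 = 98 m

98


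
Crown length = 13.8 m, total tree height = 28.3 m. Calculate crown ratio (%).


Formula: Crown Ratio = (Crown Length / Total Height) * 100
CR = (13.8 m / 28.3 m) * 100
CR = 0.4876 * 100 = 48.8%

48.8


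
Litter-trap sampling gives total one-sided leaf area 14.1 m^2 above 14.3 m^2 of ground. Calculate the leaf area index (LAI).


Formula: LAI = total leaf area / ground area  (dimensionless)
LAI = 14.1 m^2 / 14.3 m^2
LAI = 0.99

0.99


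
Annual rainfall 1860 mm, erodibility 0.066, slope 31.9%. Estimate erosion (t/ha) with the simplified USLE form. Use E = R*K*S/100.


Formula: E = R * K * S / 100  (simplified USLE)
R * K = 1860 * 0.066 = 122.76
E = 122.76 * 31.9 / 100 = 39.16 t/ha

39.16


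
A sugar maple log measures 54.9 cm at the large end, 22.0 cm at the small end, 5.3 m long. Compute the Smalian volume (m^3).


Smalian: V = (A1 + A2)/2 * L,  A = pi*(D/200)^2
A1 = pi*(54.9/200)^2 = 0.23672 m^2
A2 = pi*(22.0/200)^2 = 0.038013 m^2
V = (0.23672+0.038013)/2*5.3 = 0.728 m^3

0.728


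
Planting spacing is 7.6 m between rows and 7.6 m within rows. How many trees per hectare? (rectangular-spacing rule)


Formula: TPH = 10000 m^2/ha / (spacing_x * spacing_y)
Area per tree = 7.6 m * 7.6 m = 57.76 m^2
TPH = 10000 / 57.76 = 173 trees/ha

173


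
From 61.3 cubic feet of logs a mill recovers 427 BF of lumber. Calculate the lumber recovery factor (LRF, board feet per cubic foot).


Formula: LRF = Lumber Output (BF) / Log Input (ft^3)
LRF = 427 BF / 61.3 ft^3
LRF = 6.97 BF/ft^3

6.97


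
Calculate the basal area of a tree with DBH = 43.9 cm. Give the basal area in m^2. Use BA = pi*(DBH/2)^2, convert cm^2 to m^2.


Formula: BA = pi * (DBH/2)^2 / 10000  (cm^2 to m^2)
Radius = DBH/2 = 43.9/2 = 21.95 cm
BA = pi * 21.95^2 / 10000
   = 1513.6272 cm^2 / 10000
   = 0.1514 m^2

0.1514


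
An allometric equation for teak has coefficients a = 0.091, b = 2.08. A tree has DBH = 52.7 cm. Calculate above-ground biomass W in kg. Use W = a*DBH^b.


Formula: W = a * DBH^b  (allometric power law)
DBH^b = 52.7^2.08 = 3813.8717
W = 0.091 * 3813.8717 = 347.1 kg

347.1


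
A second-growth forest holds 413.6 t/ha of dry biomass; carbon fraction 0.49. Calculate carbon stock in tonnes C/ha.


Formula: Carbon Stock = Biomass * Carbon Fraction
C = 413.6 t/ha * 0.49
C = 202.7 t C/ha

202.7


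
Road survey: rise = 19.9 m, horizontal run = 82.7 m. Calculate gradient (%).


Formula: Gradient = rise / run * 100
Gradient = 19.9 / 82.7 * 100 = 24.1%

24.1


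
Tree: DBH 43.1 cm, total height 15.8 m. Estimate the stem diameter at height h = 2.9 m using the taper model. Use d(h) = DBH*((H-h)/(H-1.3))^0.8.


Taper: d(h) = DBH * ((H - h) / (H - 1.3))^0.8
Numerator = H - h = 15.8 - 2.9 = 12.9 m
Denominator = H - 1.3 = 15.8 - 1.3 = 14.5 m
Ratio = 12.9 / 14.5 = 0.88966
d = 43.1 * 0.88966^0.8 = 39.3 cm

39.3


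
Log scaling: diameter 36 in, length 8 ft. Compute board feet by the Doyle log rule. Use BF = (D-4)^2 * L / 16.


Doyle: BF = (D - 4)^2 * L / 16
Adjusted diameter = 36 - 4 = 32 in
(D-4)^2 = 32^2 = 1024
BF = 1024 * 8 / 16 = 512 BF

512


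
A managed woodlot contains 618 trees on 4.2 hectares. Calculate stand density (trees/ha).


Formula: Stand Density = N_trees / Area_ha
Density = 618 trees / 4.2 ha
Density = 147 trees/ha

147


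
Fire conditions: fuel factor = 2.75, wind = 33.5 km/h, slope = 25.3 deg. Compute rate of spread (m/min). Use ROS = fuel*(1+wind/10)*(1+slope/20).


Formula: ROS = fuel * (1 + wind/10) * (1 + slope/20)
Wind factor = 1 + 33.5/10 = 4.35
Slope factor = 1 + 25.3/20 = 2.265
ROS = 2.75 * 4.35 * 2.265 = 27.1 m/min

27.1


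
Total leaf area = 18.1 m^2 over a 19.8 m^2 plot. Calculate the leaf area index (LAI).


Formula: LAI = total leaf area / ground area  (dimensionless)
LAI = 18.1 m^2 / 19.8 m^2
LAI = 0.91

0.91


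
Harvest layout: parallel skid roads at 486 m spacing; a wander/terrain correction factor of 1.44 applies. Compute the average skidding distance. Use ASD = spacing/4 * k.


Formula: ASD = (spacing / 4) * correction
Uncorrected distance = spacing / 4 = 486 / 4 = 121.5 m
ASD = 121.5 * 1.44 = 175 m

175


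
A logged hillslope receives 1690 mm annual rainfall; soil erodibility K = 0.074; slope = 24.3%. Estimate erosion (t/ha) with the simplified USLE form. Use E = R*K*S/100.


Formula: E = R * K * S / 100  (simplified USLE)
R * K = 1690 * 0.074 = 125.06
E = 125.06 * 24.3 / 100 = 30.39 t/ha

30.39


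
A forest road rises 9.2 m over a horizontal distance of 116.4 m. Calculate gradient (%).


Formula: Gradient = rise / run * 100
Gradient = 9.2 / 116.4 * 100 = 7.9%

7.9


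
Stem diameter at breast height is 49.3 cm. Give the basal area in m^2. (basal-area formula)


Formula: BA = pi * (DBH/2)^2 / 10000  (cm^2 to m^2)
Radius = DBH/2 = 49.3/2 = 24.65 cm
BA = pi * 24.65^2 / 10000
   = 1908.9024 cm^2 / 10000
   = 0.1909 m^2

0.1909


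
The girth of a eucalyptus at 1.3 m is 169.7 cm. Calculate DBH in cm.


Formula: DBH = C / pi
DBH = 169.7 / pi
pi = 3.14159...
DBH = 54.0 cm

54.0


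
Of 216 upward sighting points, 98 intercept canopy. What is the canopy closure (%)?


Formula: Canopy closure = covered points / total points * 100
Closure = 98 / 216 * 100
Closure = 0.4537 * 100 = 45.4%

45.4


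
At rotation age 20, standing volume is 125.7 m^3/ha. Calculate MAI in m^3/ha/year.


Formula: MAI = Total Volume / Stand Age
MAI = 125.7 m^3/ha / 20 years
MAI = 6.29 m^3/ha/year

6.29


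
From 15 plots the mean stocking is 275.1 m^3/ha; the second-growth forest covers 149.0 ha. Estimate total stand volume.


Formula: Total Volume = Mean Volume per ha * Total Area
Total Volume = 275.1 m^3/ha * 149.0 ha
Total Volume = 40990 m^3

40990


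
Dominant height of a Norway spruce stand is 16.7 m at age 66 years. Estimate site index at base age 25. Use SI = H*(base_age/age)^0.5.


Formula: SI = H_dom * (base_age / age)^0.5
Age ratio = 25 / 66 = 0.37879
sqrt(age_ratio) = 0.61546
SI = 16.7 * 0.61546 = 10.3 m

10.3


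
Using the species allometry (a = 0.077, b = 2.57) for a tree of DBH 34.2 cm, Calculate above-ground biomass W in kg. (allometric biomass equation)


Formula: W = a * DBH^b  (allometric power law)
DBH^b = 34.2^2.57 = 8758.8501
W = 0.077 * 8758.8501 = 674.4 kg

674.4


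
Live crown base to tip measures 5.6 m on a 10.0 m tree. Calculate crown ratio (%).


Formula: Crown Ratio = (Crown Length / Total Height) * 100
CR = (5.6 m / 10.0 m) * 100
CR = 0.56 * 100 = 56.0%

56.0


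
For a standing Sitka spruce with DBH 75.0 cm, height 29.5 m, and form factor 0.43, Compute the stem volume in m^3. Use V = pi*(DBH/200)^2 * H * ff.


Formula: V = pi * (DBH/200)^2 * H * ff
Radius = DBH/200 = 75.0/200 = 0.375 m
Radius^2 = 0.375^2 = 0.140625 m^2
V = pi * 0.140625 * 29.5 * 0.43
V = 5.604 m^3

5.604


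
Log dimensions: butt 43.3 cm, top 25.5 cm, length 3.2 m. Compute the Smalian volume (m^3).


Smalian: V = (A1 + A2)/2 * L,  A = pi*(D/200)^2
A1 = pi*(43.3/200)^2 = 0.147254 m^2
A2 = pi*(25.5/200)^2 = 0.051071 m^2
V = (0.147254+0.051071)/2*3.2 = 0.3173 m^3

0.3173


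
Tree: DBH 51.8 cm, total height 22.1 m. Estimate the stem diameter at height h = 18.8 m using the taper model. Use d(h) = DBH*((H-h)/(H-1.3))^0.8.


Taper: d(h) = DBH * ((H - h) / (H - 1.3))^0.8
Numerator = H - h = 22.1 - 18.8 = 3.3 m
Denominator = H - 1.3 = 22.1 - 1.3 = 20.8 m
Ratio = 3.3 / 20.8 = 0.15865
d = 51.8 * 0.15865^0.8 = 11.9 cm

11.9


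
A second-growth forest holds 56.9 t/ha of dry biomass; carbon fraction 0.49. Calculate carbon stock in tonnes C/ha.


Formula: Carbon Stock = Biomass * Carbon Fraction
C = 56.9 t/ha * 0.49
C = 27.9 t C/ha

27.9


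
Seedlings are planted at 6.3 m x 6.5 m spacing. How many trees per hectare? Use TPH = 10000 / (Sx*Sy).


Formula: TPH = 10000 m^2/ha / (spacing_x * spacing_y)
Area per tree = 6.3 m * 6.5 m = 40.95 m^2
TPH = 10000 / 40.95 = 244 trees/ha

244


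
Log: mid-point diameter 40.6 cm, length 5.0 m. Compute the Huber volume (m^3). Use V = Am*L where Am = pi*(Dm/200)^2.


Huber: V = Am * L,  Am = pi*(Dm/200)^2
Am = pi*(40.6/200)^2 = 0.129462 m^2
V = 0.129462*5.0 = 0.6473 m^3

0.6473


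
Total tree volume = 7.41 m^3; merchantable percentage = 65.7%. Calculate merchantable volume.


Formula: MV = V_total * (merchantable_pct / 100)
Merchantable fraction = 65.7% / 100 = 0.657
MV = 7.41 m^3 * 0.657 = 4.868 m^3

4.868


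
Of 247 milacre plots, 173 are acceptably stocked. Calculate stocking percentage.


Formula: Stocking % = stocked plots / total plots * 100
Stocking = 173 / 247 * 100
Stocking = 0.7004 * 100 = 70.0%

70.0


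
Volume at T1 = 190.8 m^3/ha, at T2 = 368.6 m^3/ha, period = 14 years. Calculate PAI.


Formula: PAI = (V_T2 - V_T1) / (T2 - T1)
Volume increment = 368.6 - 190.8 = 177.8 m^3/ha
PAI = 177.8 / 14 = 12.7 m^3/ha/year

12.7


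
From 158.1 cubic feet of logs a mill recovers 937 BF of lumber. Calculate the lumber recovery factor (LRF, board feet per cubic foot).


Formula: LRF = Lumber Output (BF) / Log Input (ft^3)
LRF = 937 BF / 158.1 ft^3
LRF = 5.93 BF/ft^3

5.93


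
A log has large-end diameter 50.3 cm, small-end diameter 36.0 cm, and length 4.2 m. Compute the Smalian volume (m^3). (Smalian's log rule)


Smalian: V = (A1 + A2)/2 * L,  A = pi*(D/200)^2
A1 = pi*(50.3/200)^2 = 0.198713 m^2
A2 = pi*(36.0/200)^2 = 0.101788 m^2
V = (0.198713+0.101788)/2*4.2 = 0.6311 m^3

0.6311


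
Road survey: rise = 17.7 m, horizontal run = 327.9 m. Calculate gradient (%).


Formula: Gradient = rise / run * 100
Gradient = 17.7 / 327.9 * 100 = 5.4%

5.4


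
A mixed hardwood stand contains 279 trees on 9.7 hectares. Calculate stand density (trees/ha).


Formula: Stand Density = N_trees / Area_ha
Density = 279 trees / 9.7 ha
Density = 29 trees/ha

29


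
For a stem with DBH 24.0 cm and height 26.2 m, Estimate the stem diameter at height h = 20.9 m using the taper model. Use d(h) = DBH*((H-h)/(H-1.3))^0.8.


Taper: d(h) = DBH * ((H - h) / (H - 1.3))^0.8
Numerator = H - h = 26.2 - 20.9 = 5.3 m
Denominator = H - 1.3 = 26.2 - 1.3 = 24.9 m
Ratio = 5.3 / 24.9 = 0.21285
d = 24.0 * 0.21285^0.8 = 7.0 cm

7.0


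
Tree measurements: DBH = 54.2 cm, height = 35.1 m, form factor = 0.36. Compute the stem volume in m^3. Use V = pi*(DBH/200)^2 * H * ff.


Formula: V = pi * (DBH/200)^2 * H * ff
Radius = DBH/200 = 54.2/200 = 0.271 m
Radius^2 = 0.271^2 = 0.073441 m^2
V = pi * 0.073441 * 35.1 * 0.36
V = 2.915 m^3

2.915


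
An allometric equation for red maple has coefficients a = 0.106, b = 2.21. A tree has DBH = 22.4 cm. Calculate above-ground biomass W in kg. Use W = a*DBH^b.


Formula: W = a * DBH^b  (allometric power law)
DBH^b = 22.4^2.21 = 963.9358
W = 0.106 * 963.9358 = 102.2 kg

102.2


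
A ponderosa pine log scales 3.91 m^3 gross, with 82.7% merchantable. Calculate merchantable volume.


Formula: MV = V_total * (merchantable_pct / 100)
Merchantable fraction = 82.7% / 100 = 0.827
MV = 3.91 m^3 * 0.827 = 3.234 m^3

3.234


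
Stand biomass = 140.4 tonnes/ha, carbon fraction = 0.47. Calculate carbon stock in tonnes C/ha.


Formula: Carbon Stock = Biomass * Carbon Fraction
C = 140.4 t/ha * 0.47
C = 66.0 t C/ha

66.0


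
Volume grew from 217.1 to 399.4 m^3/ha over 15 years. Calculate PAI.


Formula: PAI = (V_T2 - V_T1) / (T2 - T1)
Volume increment = 399.4 - 217.1 = 182.3 m^3/ha
PAI = 182.3 / 15 = 12.15 m^3/ha/year

12.15


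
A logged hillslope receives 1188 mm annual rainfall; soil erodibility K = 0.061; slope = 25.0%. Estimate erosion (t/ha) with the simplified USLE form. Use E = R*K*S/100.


Formula: E = R * K * S / 100  (simplified USLE)
R * K = 1188 * 0.061 = 72.468
E = 72.468 * 25.0 / 100 = 18.12 t/ha

18.12


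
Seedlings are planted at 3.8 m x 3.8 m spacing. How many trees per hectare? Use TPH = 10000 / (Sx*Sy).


Formula: TPH = 10000 m^2/ha / (spacing_x * spacing_y)
Area per tree = 3.8 m * 3.8 m = 14.44 m^2
TPH = 10000 / 14.44 = 693 trees/ha

693


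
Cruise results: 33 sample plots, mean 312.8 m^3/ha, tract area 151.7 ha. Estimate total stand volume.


Formula: Total Volume = Mean Volume per ha * Total Area
Total Volume = 312.8 m^3/ha * 151.7 ha
Total Volume = 47452 m^3

47452


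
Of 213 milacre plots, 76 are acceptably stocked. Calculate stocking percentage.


Formula: Stocking % = stocked plots / total plots * 100
Stocking = 76 / 213 * 100
Stocking = 0.3568 * 100 = 35.7%

35.7


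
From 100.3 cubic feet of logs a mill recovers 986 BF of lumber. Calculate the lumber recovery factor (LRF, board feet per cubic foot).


Formula: LRF = Lumber Output (BF) / Log Input (ft^3)
LRF = 986 BF / 100.3 ft^3
LRF = 9.83 BF/ft^3

9.83


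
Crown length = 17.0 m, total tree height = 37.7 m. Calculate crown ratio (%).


Formula: Crown Ratio = (Crown Length / Total Height) * 100
CR = (17.0 m / 37.7 m) * 100
CR = 0.4509 * 100 = 45.1%

45.1


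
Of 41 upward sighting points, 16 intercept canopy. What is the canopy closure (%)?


Formula: Canopy closure = covered points / total points * 100
Closure = 16 / 41 * 100
Closure = 0.3902 * 100 = 39.0%

39.0


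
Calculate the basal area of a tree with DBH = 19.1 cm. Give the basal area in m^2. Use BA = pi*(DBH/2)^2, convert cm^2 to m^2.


Formula: BA = pi * (DBH/2)^2 / 10000  (cm^2 to m^2)
Radius = DBH/2 = 19.1/2 = 9.55 cm
BA = pi * 9.55^2 / 10000
   = 286.5211 cm^2 / 10000
   = 0.0287 m^2

0.0287


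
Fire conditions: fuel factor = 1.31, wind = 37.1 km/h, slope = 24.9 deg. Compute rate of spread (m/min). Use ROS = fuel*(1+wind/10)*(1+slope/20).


Formula: ROS = fuel * (1 + wind/10) * (1 + slope/20)
Wind factor = 1 + 37.1/10 = 4.71
Slope factor = 1 + 24.9/20 = 2.245
ROS = 1.31 * 4.71 * 2.245 = 13.85 m/min

13.85


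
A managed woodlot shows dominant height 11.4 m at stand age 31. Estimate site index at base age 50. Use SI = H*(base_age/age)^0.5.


Formula: SI = H_dom * (base_age / age)^0.5
Age ratio = 50 / 31 = 1.6129
sqrt(age_ratio) = 1.27
SI = 11.4 * 1.27 = 14.5 m

14.5


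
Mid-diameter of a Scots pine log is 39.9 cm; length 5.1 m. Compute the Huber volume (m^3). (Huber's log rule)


Huber: V = Am * L,  Am = pi*(Dm/200)^2
Am = pi*(39.9/200)^2 = 0.125036 m^2
V = 0.125036*5.1 = 0.6377 m^3

0.6377


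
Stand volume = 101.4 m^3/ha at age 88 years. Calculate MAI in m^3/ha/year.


Formula: MAI = Total Volume / Stand Age
MAI = 101.4 m^3/ha / 88 years
MAI = 1.15 m^3/ha/year

1.15


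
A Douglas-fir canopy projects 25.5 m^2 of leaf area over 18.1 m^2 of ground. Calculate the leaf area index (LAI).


Formula: LAI = total leaf area / ground area  (dimensionless)
LAI = 25.5 m^2 / 18.1 m^2
LAI = 1.41

1.41


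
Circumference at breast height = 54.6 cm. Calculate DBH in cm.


Formula: DBH = C / pi
DBH = 54.6 / pi
pi = 3.14159...
DBH = 17.4 cm

17.4


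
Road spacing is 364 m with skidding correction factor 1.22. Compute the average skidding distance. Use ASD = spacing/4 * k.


Formula: ASD = (spacing / 4) * correction
Uncorrected distance = spacing / 4 = 364 / 4 = 91 m
ASD = 91 * 1.22 = 111 m

111


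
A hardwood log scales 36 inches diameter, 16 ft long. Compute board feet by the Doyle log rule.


Doyle: BF = (D - 4)^2 * L / 16
Adjusted diameter = 36 - 4 = 32 in
(D-4)^2 = 32^2 = 1024
BF = 1024 * 16 / 16 = 1024 BF

1024


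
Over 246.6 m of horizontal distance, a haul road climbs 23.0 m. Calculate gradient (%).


Formula: Gradient = rise / run * 100
Gradient = 23.0 / 246.6 * 100 = 9.3%

9.3


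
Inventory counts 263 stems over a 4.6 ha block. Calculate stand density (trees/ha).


Formula: Stand Density = N_trees / Area_ha
Density = 263 trees / 4.6 ha
Density = 57 trees/ha

57


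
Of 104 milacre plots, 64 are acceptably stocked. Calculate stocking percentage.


Formula: Stocking % = stocked plots / total plots * 100
Stocking = 64 / 104 * 100
Stocking = 0.6154 * 100 = 61.5%

61.5


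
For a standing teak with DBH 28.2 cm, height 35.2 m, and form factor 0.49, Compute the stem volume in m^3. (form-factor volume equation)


Formula: V = pi * (DBH/200)^2 * H * ff
Radius = DBH/200 = 28.2/200 = 0.141 m
Radius^2 = 0.141^2 = 0.019881 m^2
V = pi * 0.019881 * 35.2 * 0.49
V = 1.077 m^3

1.077


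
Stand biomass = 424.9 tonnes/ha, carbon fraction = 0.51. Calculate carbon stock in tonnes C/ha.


Formula: Carbon Stock = Biomass * Carbon Fraction
C = 424.9 t/ha * 0.51
C = 216.7 t C/ha

216.7


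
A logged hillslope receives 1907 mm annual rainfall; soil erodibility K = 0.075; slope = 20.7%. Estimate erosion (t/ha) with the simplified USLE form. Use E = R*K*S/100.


Formula: E = R * K * S / 100  (simplified USLE)
R * K = 1907 * 0.075 = 143.025
E = 143.025 * 20.7 / 100 = 29.61 t/ha

29.61


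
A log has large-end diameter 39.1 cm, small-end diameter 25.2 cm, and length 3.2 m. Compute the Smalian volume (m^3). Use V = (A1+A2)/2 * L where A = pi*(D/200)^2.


Smalian: V = (A1 + A2)/2 * L,  A = pi*(D/200)^2
A1 = pi*(39.1/200)^2 = 0.120072 m^2
A2 = pi*(25.2/200)^2 = 0.049876 m^2
V = (0.120072+0.049876)/2*3.2 = 0.2719 m^3

0.2719


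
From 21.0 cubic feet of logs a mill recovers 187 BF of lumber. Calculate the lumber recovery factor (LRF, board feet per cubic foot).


Formula: LRF = Lumber Output (BF) / Log Input (ft^3)
LRF = 187 BF / 21.0 ft^3
LRF = 8.9 BF/ft^3

8.9


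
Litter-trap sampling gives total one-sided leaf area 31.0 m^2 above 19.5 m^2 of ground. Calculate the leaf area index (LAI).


Formula: LAI = total leaf area / ground area  (dimensionless)
LAI = 31.0 m^2 / 19.5 m^2
LAI = 1.59

1.59


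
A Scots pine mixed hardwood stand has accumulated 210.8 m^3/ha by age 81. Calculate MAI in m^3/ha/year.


Formula: MAI = Total Volume / Stand Age
MAI = 210.8 m^3/ha / 81 years
MAI = 2.6 m^3/ha/year

2.6


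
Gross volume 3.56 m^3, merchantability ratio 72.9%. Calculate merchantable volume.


Formula: MV = V_total * (merchantable_pct / 100)
Merchantable fraction = 72.9% / 100 = 0.729
MV = 3.56 m^3 * 0.729 = 2.595 m^3

2.595


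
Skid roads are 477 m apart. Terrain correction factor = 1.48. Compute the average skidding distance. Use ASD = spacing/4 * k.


Formula: ASD = (spacing / 4) * correction
Uncorrected distance = spacing / 4 = 477 / 4 = 119.25 m
ASD = 119.25 * 1.48 = 176 m

176


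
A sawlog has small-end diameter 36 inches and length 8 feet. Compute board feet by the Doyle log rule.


Doyle: BF = (D - 4)^2 * L / 16
Adjusted diameter = 36 - 4 = 32 in
(D-4)^2 = 32^2 = 1024
BF = 1024 * 8 / 16 = 512 BF

512


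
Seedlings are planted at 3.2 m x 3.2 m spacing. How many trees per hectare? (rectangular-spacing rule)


Formula: TPH = 10000 m^2/ha / (spacing_x * spacing_y)
Area per tree = 3.2 m * 3.2 m = 10.24 m^2
TPH = 10000 / 10.24 = 977 trees/ha

977


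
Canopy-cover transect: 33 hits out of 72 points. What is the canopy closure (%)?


Formula: Canopy closure = covered points / total points * 100
Closure = 33 / 72 * 100
Closure = 0.4583 * 100 = 45.8%

45.8


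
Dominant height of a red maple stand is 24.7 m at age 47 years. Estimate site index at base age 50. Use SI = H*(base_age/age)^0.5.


Formula: SI = H_dom * (base_age / age)^0.5
Age ratio = 50 / 47 = 1.06383
sqrt(age_ratio) = 1.03142
SI = 24.7 * 1.03142 = 25.5 m

25.5


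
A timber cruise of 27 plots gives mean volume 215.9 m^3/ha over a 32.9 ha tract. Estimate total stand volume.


Formula: Total Volume = Mean Volume per ha * Total Area
Total Volume = 215.9 m^3/ha * 32.9 ha
Total Volume = 7103 m^3

7103


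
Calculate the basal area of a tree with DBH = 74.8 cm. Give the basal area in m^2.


Formula: BA = pi * (DBH/2)^2 / 10000  (cm^2 to m^2)
Radius = DBH/2 = 74.8/2 = 37.4 cm
BA = pi * 37.4^2 / 10000
   = 4394.3341 cm^2 / 10000
   = 0.4394 m^2

0.4394


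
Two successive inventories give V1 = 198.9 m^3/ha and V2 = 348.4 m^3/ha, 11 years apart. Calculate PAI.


Formula: PAI = (V_T2 - V_T1) / (T2 - T1)
Volume increment = 348.4 - 198.9 = 149.5 m^3/ha
PAI = 149.5 / 11 = 13.59 m^3/ha/year

13.59


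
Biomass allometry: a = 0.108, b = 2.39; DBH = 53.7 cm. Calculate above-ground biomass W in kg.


Formula: W = a * DBH^b  (allometric power law)
DBH^b = 53.7^2.39 = 13634.4789
W = 0.108 * 13634.4789 = 1472.5 kg

1472.5


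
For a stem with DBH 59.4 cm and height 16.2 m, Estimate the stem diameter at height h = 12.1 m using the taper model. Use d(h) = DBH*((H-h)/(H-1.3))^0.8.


Taper: d(h) = DBH * ((H - h) / (H - 1.3))^0.8
Numerator = H - h = 16.2 - 12.1 = 4.1 m
Denominator = H - 1.3 = 16.2 - 1.3 = 14.9 m
Ratio = 4.1 / 14.9 = 0.27517
d = 59.4 * 0.27517^0.8 = 21.2 cm

21.2


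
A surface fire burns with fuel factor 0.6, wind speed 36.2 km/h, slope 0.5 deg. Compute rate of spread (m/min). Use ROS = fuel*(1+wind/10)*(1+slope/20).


Formula: ROS = fuel * (1 + wind/10) * (1 + slope/20)
Wind factor = 1 + 36.2/10 = 4.62
Slope factor = 1 + 0.5/20 = 1.025
ROS = 0.6 * 4.62 * 1.025 = 2.84 m/min

2.84


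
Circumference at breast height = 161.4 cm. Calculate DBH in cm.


Formula: DBH = C / pi
DBH = 161.4 / pi
pi = 3.14159...
DBH = 51.4 cm

51.4


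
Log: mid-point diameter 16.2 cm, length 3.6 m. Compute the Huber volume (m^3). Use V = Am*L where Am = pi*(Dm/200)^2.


Huber: V = Am * L,  Am = pi*(Dm/200)^2
Am = pi*(16.2/200)^2 = 0.020612 m^2
V = 0.020612*3.6 = 0.0742 m^3

0.0742


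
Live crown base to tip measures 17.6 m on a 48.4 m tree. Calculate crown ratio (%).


Formula: Crown Ratio = (Crown Length / Total Height) * 100
CR = (17.6 m / 48.4 m) * 100
CR = 0.3636 * 100 = 36.4%

36.4


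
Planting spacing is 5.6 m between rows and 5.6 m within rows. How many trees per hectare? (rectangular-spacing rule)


Formula: TPH = 10000 m^2/ha / (spacing_x * spacing_y)
Area per tree = 5.6 m * 5.6 m = 31.36 m^2
TPH = 10000 / 31.36 = 319 trees/ha

319


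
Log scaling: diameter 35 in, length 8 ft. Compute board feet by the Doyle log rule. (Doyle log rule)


Doyle: BF = (D - 4)^2 * L / 16
Adjusted diameter = 35 - 4 = 31 in
(D-4)^2 = 31^2 = 961
BF = 961 * 8 / 16 = 481 BF

481


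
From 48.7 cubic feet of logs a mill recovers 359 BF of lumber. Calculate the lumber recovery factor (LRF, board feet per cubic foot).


Formula: LRF = Lumber Output (BF) / Log Input (ft^3)
LRF = 359 BF / 48.7 ft^3
LRF = 7.37 BF/ft^3

7.37


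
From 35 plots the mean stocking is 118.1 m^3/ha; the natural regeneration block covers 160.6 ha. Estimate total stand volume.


Formula: Total Volume = Mean Volume per ha * Total Area
Total Volume = 118.1 m^3/ha * 160.6 ha
Total Volume = 18967 m^3

18967


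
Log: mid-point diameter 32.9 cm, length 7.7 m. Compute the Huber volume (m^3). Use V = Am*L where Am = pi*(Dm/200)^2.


Huber: V = Am * L,  Am = pi*(Dm/200)^2
Am = pi*(32.9/200)^2 = 0.085012 m^2
V = 0.085012*7.7 = 0.6546 m^3

0.6546


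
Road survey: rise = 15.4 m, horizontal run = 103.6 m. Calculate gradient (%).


Formula: Gradient = rise / run * 100
Gradient = 15.4 / 103.6 * 100 = 14.9%

14.9


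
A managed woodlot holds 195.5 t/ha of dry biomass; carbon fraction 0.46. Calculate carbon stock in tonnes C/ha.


Formula: Carbon Stock = Biomass * Carbon Fraction
C = 195.5 t/ha * 0.46
C = 89.9 t C/ha

89.9


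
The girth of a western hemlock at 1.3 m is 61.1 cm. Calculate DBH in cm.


Formula: DBH = C / pi
DBH = 61.1 / pi
pi = 3.14159...
DBH = 19.4 cm

19.4


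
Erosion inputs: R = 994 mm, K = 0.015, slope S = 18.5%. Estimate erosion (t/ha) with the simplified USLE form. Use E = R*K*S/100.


Formula: E = R * K * S / 100  (simplified USLE)
R * K = 994 * 0.015 = 14.91
E = 14.91 * 18.5 / 100 = 2.76 t/ha

2.76


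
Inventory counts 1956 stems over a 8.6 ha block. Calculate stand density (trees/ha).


Formula: Stand Density = N_trees / Area_ha
Density = 1956 trees / 8.6 ha
Density = 227 trees/ha

227


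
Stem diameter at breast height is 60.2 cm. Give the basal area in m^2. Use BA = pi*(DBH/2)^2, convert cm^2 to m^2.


Formula: BA = pi * (DBH/2)^2 / 10000  (cm^2 to m^2)
Radius = DBH/2 = 60.2/2 = 30.1 cm
BA = pi * 30.1^2 / 10000
   = 2846.3144 cm^2 / 10000
   = 0.2846 m^2

0.2846


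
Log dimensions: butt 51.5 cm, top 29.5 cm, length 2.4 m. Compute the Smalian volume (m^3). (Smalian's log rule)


Smalian: V = (A1 + A2)/2 * L,  A = pi*(D/200)^2
A1 = pi*(51.5/200)^2 = 0.208307 m^2
A2 = pi*(29.5/200)^2 = 0.068349 m^2
V = (0.208307+0.068349)/2*2.4 = 0.332 m^3

0.332


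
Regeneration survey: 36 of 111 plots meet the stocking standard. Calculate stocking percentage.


Formula: Stocking % = stocked plots / total plots * 100
Stocking = 36 / 111 * 100
Stocking = 0.3243 * 100 = 32.4%

32.4


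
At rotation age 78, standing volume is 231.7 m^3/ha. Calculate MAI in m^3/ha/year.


Formula: MAI = Total Volume / Stand Age
MAI = 231.7 m^3/ha / 78 years
MAI = 2.97 m^3/ha/year

2.97


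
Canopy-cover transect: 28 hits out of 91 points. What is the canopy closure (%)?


Formula: Canopy closure = covered points / total points * 100
Closure = 28 / 91 * 100
Closure = 0.3077 * 100 = 30.8%

30.8


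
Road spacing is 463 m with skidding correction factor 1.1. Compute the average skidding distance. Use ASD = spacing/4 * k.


Formula: ASD = (spacing / 4) * correction
Uncorrected distance = spacing / 4 = 463 / 4 = 115.75 m
ASD = 115.75 * 1.1 = 127 m

127


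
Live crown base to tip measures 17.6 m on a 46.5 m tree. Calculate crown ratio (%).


Formula: Crown Ratio = (Crown Length / Total Height) * 100
CR = (17.6 m / 46.5 m) * 100
CR = 0.3785 * 100 = 37.8%

37.8


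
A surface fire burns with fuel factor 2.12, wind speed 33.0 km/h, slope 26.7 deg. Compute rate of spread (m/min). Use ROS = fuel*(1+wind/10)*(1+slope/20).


Formula: ROS = fuel * (1 + wind/10) * (1 + slope/20)
Wind factor = 1 + 33.0/10 = 4.3
Slope factor = 1 + 26.7/20 = 2.335
ROS = 2.12 * 4.3 * 2.335 = 21.29 m/min

21.29
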